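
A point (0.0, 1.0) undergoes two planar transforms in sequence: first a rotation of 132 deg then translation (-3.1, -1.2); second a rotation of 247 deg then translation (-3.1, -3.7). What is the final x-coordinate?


After transform 1:
x1 = cos(132)*0.0 - sin(132)*1.0 + -3.1 = -3.8431
y1 = sin(132)*0.0 + cos(132)*1.0 + -1.2 = -1.8691
After transform 2:
x2 = cos(247)*-3.8431 - sin(247)*-1.8691 + -3.1
= -3.3189


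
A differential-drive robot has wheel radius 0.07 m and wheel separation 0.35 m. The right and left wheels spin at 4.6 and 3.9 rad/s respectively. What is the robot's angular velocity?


vR = r*wR = 0.07*4.6 = 0.322 m/s
vL = r*wL = 0.07*3.9 = 0.273 m/s
v = (vR+vL)/2 = 0.2975 m/s
omega = (vR-vL)/L = 0.14 rad/s
angular velocity = 0.14 rad/s


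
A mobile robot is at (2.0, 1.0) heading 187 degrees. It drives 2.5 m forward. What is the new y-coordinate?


y_new = y0 + d*sin(theta)
= 1.0 + 2.5*sin(187)
= 1.0 + -0.3047
= 0.6953


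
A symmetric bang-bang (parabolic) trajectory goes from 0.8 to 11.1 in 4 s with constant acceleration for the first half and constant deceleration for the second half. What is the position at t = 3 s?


Symmetric rest-to-rest: each phase covers (pf-p0)/2 in time T/2. 0.5*a*(T/2)^2 = (pf-p0)/2 => a = 4*(pf-p0)/T^2
a = 4*(11.1-0.8)/4^2 = 2.575
t = 3 is in the deceleration phase (t > T/2).
p = pf - 0.5*a*(T-t)^2 = 11.1 - 0.5*2.575*1^2
= 9.8125


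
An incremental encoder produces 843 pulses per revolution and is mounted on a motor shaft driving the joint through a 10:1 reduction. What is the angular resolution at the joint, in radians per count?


counts per rev = 843
effective counts at joint = 843 * 10 = 8430
resolution = 2*pi / 8430
= 7.4534e-04 rad/count


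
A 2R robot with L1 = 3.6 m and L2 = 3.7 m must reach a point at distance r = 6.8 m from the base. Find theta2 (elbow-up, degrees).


cos(theta2) = (r^2 - L1^2 - L2^2) / (2*L1*L2)
cos(theta2) = (46.24 - 12.96 - 13.69) / 26.64
cos(theta2) = 0.73536
theta2 = 42.6623 degrees


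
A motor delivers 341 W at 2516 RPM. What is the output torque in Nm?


omega = 2516 * 2*pi/60 = 263.4749 rad/s
tau = P / omega = 341 / 263.4749
= 1.2942 Nm


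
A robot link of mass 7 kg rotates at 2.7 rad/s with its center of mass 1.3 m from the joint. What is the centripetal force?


F = m * omega^2 * r
= 7 * 2.7^2 * 1.3
= 7 * 7.29 * 1.3
= 66.339 N


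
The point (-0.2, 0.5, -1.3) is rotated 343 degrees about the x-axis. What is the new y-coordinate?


Rotation about x-axis: y' = y*cos(theta) - z*sin(theta)
= 0.5 * 0.9563 - -1.3 * -0.2924
= 0.0981


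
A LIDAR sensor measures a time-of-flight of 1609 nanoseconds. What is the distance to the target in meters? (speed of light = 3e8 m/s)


tof = 1609 ns = 1.609e-06 s
dist = c * tof / 2
= 3e8 * 1.609e-06 / 2
= 241.35 m


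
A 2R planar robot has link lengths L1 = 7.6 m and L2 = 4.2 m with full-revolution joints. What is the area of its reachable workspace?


r_max = L1 + L2 = 11.8 m
r_min = |L1 - L2| = 3.4 m
Area = pi*(r_max^2 - r_min^2)
= pi*(139.24 - 11.56)
= pi * 127.68
= 401.1186 m^2


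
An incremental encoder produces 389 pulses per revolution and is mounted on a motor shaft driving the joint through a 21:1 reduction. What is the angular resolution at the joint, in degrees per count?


counts per rev = 389
effective counts at joint = 389 * 21 = 8169
resolution = 360 / 8169
= 0.0441 deg/count


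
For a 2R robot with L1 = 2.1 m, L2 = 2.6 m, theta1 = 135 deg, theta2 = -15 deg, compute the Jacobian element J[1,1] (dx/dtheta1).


J[1,1] = -L1*sin(t1) - L2*sin(t1+t2)
= -2.1*sin(135) - 2.6*sin(120)
= -3.7366


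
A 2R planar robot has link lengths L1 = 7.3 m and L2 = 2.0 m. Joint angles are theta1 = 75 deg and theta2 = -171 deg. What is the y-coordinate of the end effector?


Convert angles to radians: theta1 = 1.309, theta2 = -2.9845
y = L1*sin(theta1) + L2*sin(theta1+theta2)
y = 7.0513 + -1.989
y = 5.0622


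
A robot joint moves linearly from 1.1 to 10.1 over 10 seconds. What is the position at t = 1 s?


s = t/T = 1/10 = 0.1
p(t) = p0 + (pf-p0)*s
= 1.1 + (10.1 - 1.1) * 0.1
= 2.0


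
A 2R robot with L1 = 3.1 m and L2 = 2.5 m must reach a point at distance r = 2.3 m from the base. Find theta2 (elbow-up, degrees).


cos(theta2) = (r^2 - L1^2 - L2^2) / (2*L1*L2)
cos(theta2) = (5.29 - 9.61 - 6.25) / 15.5
cos(theta2) = -0.681935
theta2 = 132.9951 degrees


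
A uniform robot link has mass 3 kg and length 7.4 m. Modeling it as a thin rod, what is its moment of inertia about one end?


I = (1/3) * m * L^2
= (1/3) * 3 * 7.4^2
= 0.333333 * 3 * 54.76
= 54.76 kg*m^2


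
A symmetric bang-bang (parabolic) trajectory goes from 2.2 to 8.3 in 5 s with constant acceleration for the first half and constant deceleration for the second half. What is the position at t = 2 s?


Symmetric rest-to-rest: each phase covers (pf-p0)/2 in time T/2. 0.5*a*(T/2)^2 = (pf-p0)/2 => a = 4*(pf-p0)/T^2
a = 4*(8.3-2.2)/5^2 = 0.976
t = 2 is in the acceleration phase (t <= T/2).
p = p0 + 0.5*a*t^2 = 2.2 + 0.5*0.976*2^2
= 4.152


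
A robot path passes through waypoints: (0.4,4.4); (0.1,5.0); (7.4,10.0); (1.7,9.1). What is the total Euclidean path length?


Segment lengths:
  seg1 = sqrt((-0.3)^2 + (0.6)^2) = 0.6708
  seg2 = sqrt((7.3)^2 + (5.0)^2) = 8.8482
  seg3 = sqrt((-5.7)^2 + (-0.9)^2) = 5.7706
Total = 15.2896


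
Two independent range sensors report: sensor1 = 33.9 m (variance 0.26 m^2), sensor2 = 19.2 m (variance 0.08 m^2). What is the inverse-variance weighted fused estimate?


w1 = (1/var1) / (1/var1 + 1/var2)
   = 3.8462 / (3.8462 + 12.5) = 0.2353
w2 = 1 - w1 = 0.7647
fused = w1*s1 + w2*s2 = 7.9765 + 14.6824
= 22.6588 m


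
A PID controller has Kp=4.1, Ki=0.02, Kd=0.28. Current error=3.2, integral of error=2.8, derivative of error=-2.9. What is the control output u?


u = Kp*e + Ki*int(e) + Kd*de/dt
= 4.1*3.2 + 0.02*2.8 + 0.28*(-2.9)
= 13.12 + 0.056 + -0.812
= 12.364


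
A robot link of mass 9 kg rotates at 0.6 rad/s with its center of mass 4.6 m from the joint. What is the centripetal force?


F = m * omega^2 * r
= 9 * 0.6^2 * 4.6
= 9 * 0.36 * 4.6
= 14.904 N


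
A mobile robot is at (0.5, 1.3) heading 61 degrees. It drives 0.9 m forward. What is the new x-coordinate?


x_new = x0 + d*cos(theta)
= 0.5 + 0.9*cos(61)
= 0.5 + 0.4363
= 0.9363


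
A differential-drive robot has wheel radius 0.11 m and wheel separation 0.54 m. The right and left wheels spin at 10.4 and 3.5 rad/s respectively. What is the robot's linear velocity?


vR = r*wR = 0.11*10.4 = 1.144 m/s
vL = r*wL = 0.11*3.5 = 0.385 m/s
v = (vR+vL)/2 = 0.7645 m/s
omega = (vR-vL)/L = 1.4056 rad/s
linear velocity = 0.7645 m/s


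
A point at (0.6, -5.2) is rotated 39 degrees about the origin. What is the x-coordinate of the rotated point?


x' = x*cos(theta) - y*sin(theta)
cos(39 deg) = 0.7771, sin(39 deg) = 0.6293
x' = 0.6 * 0.7771 - -5.2 * 0.6293
= 0.4663 - -3.2725
= 3.7388


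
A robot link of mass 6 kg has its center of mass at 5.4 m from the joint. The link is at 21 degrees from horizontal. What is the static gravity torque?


tau = m*g*L*cos(angle)
= 6 * 9.81 * 5.4 * cos(21 deg)
= 6 * 9.81 * 5.4 * 0.9336
= 296.7329 Nm


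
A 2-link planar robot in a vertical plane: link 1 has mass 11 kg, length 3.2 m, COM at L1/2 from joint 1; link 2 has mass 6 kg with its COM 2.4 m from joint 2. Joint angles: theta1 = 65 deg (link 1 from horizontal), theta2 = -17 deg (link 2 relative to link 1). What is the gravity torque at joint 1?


Horizontal distance from joint 1 to link-1 COM:
  x_c1 = (L1/2)*cos(t1) = 1.6 * 0.4226 = 0.6762 m
Horizontal distance from joint 1 to link-2 COM:
  x_c2 = L1*cos(t1) + Lc2*cos(t1+t2)
       = 3.2*0.4226 + 2.4*0.6691 = 2.9583 m
tau1 = m1*g*x_c1 + m2*g*x_c2
     = 11*9.81*0.6762 + 6*9.81*2.9583
     = 72.9676 + 174.1251
     = 247.0926 Nm


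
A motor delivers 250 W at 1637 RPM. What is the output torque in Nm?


omega = 1637 * 2*pi/60 = 171.4262 rad/s
tau = P / omega = 250 / 171.4262
= 1.4584 Nm


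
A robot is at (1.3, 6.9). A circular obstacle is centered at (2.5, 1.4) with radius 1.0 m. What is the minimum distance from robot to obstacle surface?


center_dist = sqrt((1.3-2.5)^2 + (6.9-1.4)^2)
= sqrt(1.44 + 30.25)
= 5.6294
min_dist = center_dist - radius = 5.6294 - 1.0 = 4.6294 m


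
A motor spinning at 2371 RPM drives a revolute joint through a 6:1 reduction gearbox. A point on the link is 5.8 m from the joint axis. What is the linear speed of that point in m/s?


omega_motor = 2371 * 2*pi/60 = 248.2905 rad/s
omega_joint = omega_motor / 6 = 41.3818 rad/s
v = omega_joint * r = 41.3818 * 5.8
= 240.0142 m/s


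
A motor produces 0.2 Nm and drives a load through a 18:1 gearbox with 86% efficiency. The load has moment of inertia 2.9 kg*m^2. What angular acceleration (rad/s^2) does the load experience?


tau_out = tau_motor * N * eta
= 0.2 * 18 * 0.86 = 3.096 Nm
alpha = tau_out / I = 3.096 / 2.9
= 1.0676 rad/s^2


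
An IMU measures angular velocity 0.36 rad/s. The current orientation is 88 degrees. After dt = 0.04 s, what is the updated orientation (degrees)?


delta_theta = w * dt = 0.36 * 0.04 = 0.0144 rad
= 0.8251 deg
theta_new = 88 + 0.8251 = 88.8251 deg


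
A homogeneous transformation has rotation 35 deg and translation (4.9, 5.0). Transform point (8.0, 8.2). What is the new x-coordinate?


x' = cos(theta)*px - sin(theta)*py + tx
= 0.8192*8.0 - 0.5736*8.2 + 4.9
= 6.7499


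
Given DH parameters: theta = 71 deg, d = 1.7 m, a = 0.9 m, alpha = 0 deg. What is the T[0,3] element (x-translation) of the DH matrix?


T[0,3] = a * cos(theta)
= 0.9 * cos(71 deg)
= 0.9 * 0.3256
= 0.293


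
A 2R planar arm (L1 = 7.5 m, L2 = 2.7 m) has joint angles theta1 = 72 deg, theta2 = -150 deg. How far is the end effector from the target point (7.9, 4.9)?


End effector via forward kinematics:
x = L1*cos(t1) + L2*cos(t1+t2) = 2.879
y = L1*sin(t1) + L2*sin(t1+t2) = 4.4919
Distance to target:
d = sqrt((7.9 - 2.879)^2 + (4.9 - 4.4919)^2)
= sqrt(25.2106 + 0.1665)
= 5.0376 m


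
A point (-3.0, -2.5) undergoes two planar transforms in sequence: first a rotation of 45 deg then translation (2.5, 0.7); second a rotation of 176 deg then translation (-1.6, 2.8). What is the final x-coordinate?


After transform 1:
x1 = cos(45)*-3.0 - sin(45)*-2.5 + 2.5 = 2.1464
y1 = sin(45)*-3.0 + cos(45)*-2.5 + 0.7 = -3.1891
After transform 2:
x2 = cos(176)*2.1464 - sin(176)*-3.1891 + -1.6
= -3.5188


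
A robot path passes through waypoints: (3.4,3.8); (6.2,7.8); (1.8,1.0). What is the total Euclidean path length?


Segment lengths:
  seg1 = sqrt((2.8)^2 + (4.0)^2) = 4.8826
  seg2 = sqrt((-4.4)^2 + (-6.8)^2) = 8.0994
Total = 12.982


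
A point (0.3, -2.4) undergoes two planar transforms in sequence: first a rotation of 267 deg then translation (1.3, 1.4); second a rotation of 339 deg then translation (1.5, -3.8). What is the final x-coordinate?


After transform 1:
x1 = cos(267)*0.3 - sin(267)*-2.4 + 1.3 = -1.1124
y1 = sin(267)*0.3 + cos(267)*-2.4 + 1.4 = 1.226
After transform 2:
x2 = cos(339)*-1.1124 - sin(339)*1.226 + 1.5
= 0.9008


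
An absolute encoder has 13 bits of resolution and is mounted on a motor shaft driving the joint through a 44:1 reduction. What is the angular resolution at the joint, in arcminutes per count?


counts = 2^13 = 8192
effective counts at joint = 8192 * 44 = 360448
resolution = 360*60 / 360448
= 0.0599 arcmin/count


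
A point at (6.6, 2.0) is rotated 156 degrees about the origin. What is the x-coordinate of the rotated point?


x' = x*cos(theta) - y*sin(theta)
cos(156 deg) = -0.9135, sin(156 deg) = 0.4067
x' = 6.6 * -0.9135 - 2.0 * 0.4067
= -6.0294 - 0.8135
= -6.8429


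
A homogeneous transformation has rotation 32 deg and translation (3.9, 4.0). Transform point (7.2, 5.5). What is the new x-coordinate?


x' = cos(theta)*px - sin(theta)*py + tx
= 0.848*7.2 - 0.5299*5.5 + 3.9
= 7.0914


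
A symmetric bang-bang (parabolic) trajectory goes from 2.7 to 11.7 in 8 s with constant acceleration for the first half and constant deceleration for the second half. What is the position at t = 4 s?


Symmetric rest-to-rest: each phase covers (pf-p0)/2 in time T/2. 0.5*a*(T/2)^2 = (pf-p0)/2 => a = 4*(pf-p0)/T^2
a = 4*(11.7-2.7)/8^2 = 0.5625
t = 4 is in the acceleration phase (t <= T/2).
p = p0 + 0.5*a*t^2 = 2.7 + 0.5*0.5625*4^2
= 7.2


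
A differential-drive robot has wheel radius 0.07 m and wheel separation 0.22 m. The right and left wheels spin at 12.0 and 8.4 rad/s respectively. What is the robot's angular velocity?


vR = r*wR = 0.07*12.0 = 0.84 m/s
vL = r*wL = 0.07*8.4 = 0.588 m/s
v = (vR+vL)/2 = 0.714 m/s
omega = (vR-vL)/L = 1.1455 rad/s
angular velocity = 1.1455 rad/s


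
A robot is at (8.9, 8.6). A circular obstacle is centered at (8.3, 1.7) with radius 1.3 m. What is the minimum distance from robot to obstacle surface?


center_dist = sqrt((8.9-8.3)^2 + (8.6-1.7)^2)
= sqrt(0.36 + 47.61)
= 6.926
min_dist = center_dist - radius = 6.926 - 1.3 = 5.626 m


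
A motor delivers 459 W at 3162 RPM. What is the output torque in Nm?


omega = 3162 * 2*pi/60 = 331.1239 rad/s
tau = P / omega = 459 / 331.1239
= 1.3862 Nm


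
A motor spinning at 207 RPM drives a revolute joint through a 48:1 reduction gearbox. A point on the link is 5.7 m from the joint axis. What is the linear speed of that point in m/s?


omega_motor = 207 * 2*pi/60 = 21.677 rad/s
omega_joint = omega_motor / 48 = 0.4516 rad/s
v = omega_joint * r = 0.4516 * 5.7
= 2.5741 m/s


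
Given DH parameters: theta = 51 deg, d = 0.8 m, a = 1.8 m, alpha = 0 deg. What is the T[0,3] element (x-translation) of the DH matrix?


T[0,3] = a * cos(theta)
= 1.8 * cos(51 deg)
= 1.8 * 0.6293
= 1.1328


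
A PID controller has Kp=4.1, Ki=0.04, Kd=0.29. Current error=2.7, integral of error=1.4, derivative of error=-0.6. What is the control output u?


u = Kp*e + Ki*int(e) + Kd*de/dt
= 4.1*2.7 + 0.04*1.4 + 0.29*(-0.6)
= 11.07 + 0.056 + -0.174
= 10.952


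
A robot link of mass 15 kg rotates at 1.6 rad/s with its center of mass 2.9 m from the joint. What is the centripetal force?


F = m * omega^2 * r
= 15 * 1.6^2 * 2.9
= 15 * 2.56 * 2.9
= 111.36 N


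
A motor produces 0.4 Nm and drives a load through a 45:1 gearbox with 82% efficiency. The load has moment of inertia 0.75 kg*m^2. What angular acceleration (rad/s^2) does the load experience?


tau_out = tau_motor * N * eta
= 0.4 * 45 * 0.82 = 14.76 Nm
alpha = tau_out / I = 14.76 / 0.75
= 19.68 rad/s^2


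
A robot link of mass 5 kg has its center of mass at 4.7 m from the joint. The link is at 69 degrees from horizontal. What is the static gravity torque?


tau = m*g*L*cos(angle)
= 5 * 9.81 * 4.7 * cos(69 deg)
= 5 * 9.81 * 4.7 * 0.3584
= 82.6164 Nm


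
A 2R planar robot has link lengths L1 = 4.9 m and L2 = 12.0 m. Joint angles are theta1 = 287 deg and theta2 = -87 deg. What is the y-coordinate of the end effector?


Convert angles to radians: theta1 = 5.0091, theta2 = -1.5184
y = L1*sin(theta1) + L2*sin(theta1+theta2)
y = -4.6859 + -4.1042
y = -8.7901


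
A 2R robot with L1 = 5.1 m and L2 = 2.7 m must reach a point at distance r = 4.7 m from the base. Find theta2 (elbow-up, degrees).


cos(theta2) = (r^2 - L1^2 - L2^2) / (2*L1*L2)
cos(theta2) = (22.09 - 26.01 - 7.29) / 27.54
cos(theta2) = -0.407044
theta2 = 114.0193 degrees


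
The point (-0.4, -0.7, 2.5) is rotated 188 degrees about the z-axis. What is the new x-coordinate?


Rotation about z-axis: x' = x*cos(theta) - y*sin(theta)
= -0.4 * -0.9903 - -0.7 * -0.1392
= 0.2987


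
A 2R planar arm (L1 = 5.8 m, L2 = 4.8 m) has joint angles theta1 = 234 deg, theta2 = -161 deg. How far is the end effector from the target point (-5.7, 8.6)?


End effector via forward kinematics:
x = L1*cos(t1) + L2*cos(t1+t2) = -2.0058
y = L1*sin(t1) + L2*sin(t1+t2) = -0.102
Distance to target:
d = sqrt((-5.7 - -2.0058)^2 + (8.6 - -0.102)^2)
= sqrt(13.6473 + 75.7254)
= 9.4537 m


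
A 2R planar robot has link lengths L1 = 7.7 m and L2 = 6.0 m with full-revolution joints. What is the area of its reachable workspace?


r_max = L1 + L2 = 13.7 m
r_min = |L1 - L2| = 1.7 m
Area = pi*(r_max^2 - r_min^2)
= pi*(187.69 - 2.89)
= pi * 184.8
= 580.5663 m^2


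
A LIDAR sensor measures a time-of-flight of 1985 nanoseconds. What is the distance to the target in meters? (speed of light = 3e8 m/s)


tof = 1985 ns = 1.985e-06 s
dist = c * tof / 2
= 3e8 * 1.985e-06 / 2
= 297.75 m


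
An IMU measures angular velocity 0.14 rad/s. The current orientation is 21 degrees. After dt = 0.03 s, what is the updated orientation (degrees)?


delta_theta = w * dt = 0.14 * 0.03 = 0.0042 rad
= 0.2406 deg
theta_new = 21 + 0.2406 = 21.2406 deg


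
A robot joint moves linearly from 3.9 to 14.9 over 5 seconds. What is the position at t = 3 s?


s = t/T = 3/5 = 0.6
p(t) = p0 + (pf-p0)*s
= 3.9 + (14.9 - 3.9) * 0.6
= 10.5


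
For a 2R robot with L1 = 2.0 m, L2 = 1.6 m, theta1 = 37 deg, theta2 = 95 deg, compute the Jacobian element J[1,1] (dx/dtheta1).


J[1,1] = -L1*sin(t1) - L2*sin(t1+t2)
= -2.0*sin(37) - 1.6*sin(132)
= -2.3927


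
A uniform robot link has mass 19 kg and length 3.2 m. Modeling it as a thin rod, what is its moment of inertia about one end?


I = (1/3) * m * L^2
= (1/3) * 19 * 3.2^2
= 0.333333 * 19 * 10.24
= 64.8533 kg*m^2


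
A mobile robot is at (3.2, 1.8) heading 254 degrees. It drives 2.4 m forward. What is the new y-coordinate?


y_new = y0 + d*sin(theta)
= 1.8 + 2.4*sin(254)
= 1.8 + -2.307
= -0.507


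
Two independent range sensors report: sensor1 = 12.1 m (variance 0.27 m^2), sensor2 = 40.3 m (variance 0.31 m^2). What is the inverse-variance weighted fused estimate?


w1 = (1/var1) / (1/var1 + 1/var2)
   = 3.7037 / (3.7037 + 3.2258) = 0.5345
w2 = 1 - w1 = 0.4655
fused = w1*s1 + w2*s2 = 6.4672 + 18.7603
= 25.2276 m


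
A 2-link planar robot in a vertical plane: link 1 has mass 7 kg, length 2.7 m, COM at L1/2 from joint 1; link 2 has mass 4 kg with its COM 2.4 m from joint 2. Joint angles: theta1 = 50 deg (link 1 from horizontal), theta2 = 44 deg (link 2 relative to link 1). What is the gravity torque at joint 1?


Horizontal distance from joint 1 to link-1 COM:
  x_c1 = (L1/2)*cos(t1) = 1.35 * 0.6428 = 0.8678 m
Horizontal distance from joint 1 to link-2 COM:
  x_c2 = L1*cos(t1) + Lc2*cos(t1+t2)
       = 2.7*0.6428 + 2.4*-0.0698 = 1.5681 m
tau1 = m1*g*x_c1 + m2*g*x_c2
     = 7*9.81*0.8678 + 4*9.81*1.5681
     = 59.5893 + 61.5327
     = 121.122 Nm


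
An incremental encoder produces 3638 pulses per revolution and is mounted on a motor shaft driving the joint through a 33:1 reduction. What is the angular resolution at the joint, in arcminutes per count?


counts per rev = 3638
effective counts at joint = 3638 * 33 = 120054
resolution = 360*60 / 120054
= 0.1799 arcmin/count


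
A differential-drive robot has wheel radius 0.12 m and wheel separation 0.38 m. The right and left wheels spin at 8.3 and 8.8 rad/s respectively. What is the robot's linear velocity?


vR = r*wR = 0.12*8.3 = 0.996 m/s
vL = r*wL = 0.12*8.8 = 1.056 m/s
v = (vR+vL)/2 = 1.026 m/s
omega = (vR-vL)/L = -0.1579 rad/s
linear velocity = 1.026 m/s


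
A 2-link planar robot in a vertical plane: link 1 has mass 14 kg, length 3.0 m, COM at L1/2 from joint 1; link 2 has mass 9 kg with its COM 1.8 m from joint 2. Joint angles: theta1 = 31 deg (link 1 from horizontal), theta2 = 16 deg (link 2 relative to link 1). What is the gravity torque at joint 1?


Horizontal distance from joint 1 to link-1 COM:
  x_c1 = (L1/2)*cos(t1) = 1.5 * 0.8572 = 1.2858 m
Horizontal distance from joint 1 to link-2 COM:
  x_c2 = L1*cos(t1) + Lc2*cos(t1+t2)
       = 3.0*0.8572 + 1.8*0.682 = 3.7991 m
tau1 = m1*g*x_c1 + m2*g*x_c2
     = 14*9.81*1.2858 + 9*9.81*3.7991
     = 176.585 + 335.4224
     = 512.0075 Nm


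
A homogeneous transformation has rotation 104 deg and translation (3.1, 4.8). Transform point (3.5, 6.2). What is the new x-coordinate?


x' = cos(theta)*px - sin(theta)*py + tx
= -0.2419*3.5 - 0.9703*6.2 + 3.1
= -3.7626


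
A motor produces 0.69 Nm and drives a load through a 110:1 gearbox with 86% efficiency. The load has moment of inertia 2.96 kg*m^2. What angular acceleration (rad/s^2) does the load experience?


tau_out = tau_motor * N * eta
= 0.69 * 110 * 0.86 = 65.274 Nm
alpha = tau_out / I = 65.274 / 2.96
= 22.052 rad/s^2


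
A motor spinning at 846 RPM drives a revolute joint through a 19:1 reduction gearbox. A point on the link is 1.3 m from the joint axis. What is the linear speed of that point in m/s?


omega_motor = 846 * 2*pi/60 = 88.5929 rad/s
omega_joint = omega_motor / 19 = 4.6628 rad/s
v = omega_joint * r = 4.6628 * 1.3
= 6.0616 m/s


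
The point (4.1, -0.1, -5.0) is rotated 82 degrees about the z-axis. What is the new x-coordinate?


Rotation about z-axis: x' = x*cos(theta) - y*sin(theta)
= 4.1 * 0.1392 - -0.1 * 0.9903
= 0.6696


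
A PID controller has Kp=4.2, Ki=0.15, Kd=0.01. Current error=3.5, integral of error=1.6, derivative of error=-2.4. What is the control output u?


u = Kp*e + Ki*int(e) + Kd*de/dt
= 4.2*3.5 + 0.15*1.6 + 0.01*(-2.4)
= 14.7 + 0.24 + -0.024
= 14.916


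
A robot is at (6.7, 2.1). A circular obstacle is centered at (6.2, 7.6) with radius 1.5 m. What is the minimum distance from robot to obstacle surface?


center_dist = sqrt((6.7-6.2)^2 + (2.1-7.6)^2)
= sqrt(0.25 + 30.25)
= 5.5227
min_dist = center_dist - radius = 5.5227 - 1.5 = 4.0227 m


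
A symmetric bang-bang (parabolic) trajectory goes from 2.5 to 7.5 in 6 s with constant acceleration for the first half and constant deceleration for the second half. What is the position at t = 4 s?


Symmetric rest-to-rest: each phase covers (pf-p0)/2 in time T/2. 0.5*a*(T/2)^2 = (pf-p0)/2 => a = 4*(pf-p0)/T^2
a = 4*(7.5-2.5)/6^2 = 0.5556
t = 4 is in the deceleration phase (t > T/2).
p = pf - 0.5*a*(T-t)^2 = 7.5 - 0.5*0.5556*2^2
= 6.3889


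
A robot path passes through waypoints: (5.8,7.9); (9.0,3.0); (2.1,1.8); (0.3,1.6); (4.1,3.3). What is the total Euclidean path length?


Segment lengths:
  seg1 = sqrt((3.2)^2 + (-4.9)^2) = 5.8523
  seg2 = sqrt((-6.9)^2 + (-1.2)^2) = 7.0036
  seg3 = sqrt((-1.8)^2 + (-0.2)^2) = 1.8111
  seg4 = sqrt((3.8)^2 + (1.7)^2) = 4.1629
Total = 18.8299


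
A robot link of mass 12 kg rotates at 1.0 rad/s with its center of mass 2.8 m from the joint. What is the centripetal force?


F = m * omega^2 * r
= 12 * 1.0^2 * 2.8
= 12 * 1.0 * 2.8
= 33.6 N


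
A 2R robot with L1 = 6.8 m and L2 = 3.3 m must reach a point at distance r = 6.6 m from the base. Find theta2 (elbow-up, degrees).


cos(theta2) = (r^2 - L1^2 - L2^2) / (2*L1*L2)
cos(theta2) = (43.56 - 46.24 - 10.89) / 44.88
cos(theta2) = -0.302362
theta2 = 107.5995 degrees


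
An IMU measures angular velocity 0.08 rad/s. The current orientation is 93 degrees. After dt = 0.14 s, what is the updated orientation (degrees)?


delta_theta = w * dt = 0.08 * 0.14 = 0.0112 rad
= 0.6417 deg
theta_new = 93 + 0.6417 = 93.6417 deg


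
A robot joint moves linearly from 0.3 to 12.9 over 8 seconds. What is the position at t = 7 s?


s = t/T = 7/8 = 0.875
p(t) = p0 + (pf-p0)*s
= 0.3 + (12.9 - 0.3) * 0.875
= 11.325


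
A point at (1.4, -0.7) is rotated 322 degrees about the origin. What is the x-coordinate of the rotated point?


x' = x*cos(theta) - y*sin(theta)
cos(322 deg) = 0.788, sin(322 deg) = -0.6157
x' = 1.4 * 0.788 - -0.7 * -0.6157
= 1.1032 - 0.431
= 0.6723


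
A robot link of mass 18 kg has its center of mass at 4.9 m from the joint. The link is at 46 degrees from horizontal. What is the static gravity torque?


tau = m*g*L*cos(angle)
= 18 * 9.81 * 4.9 * cos(46 deg)
= 18 * 9.81 * 4.9 * 0.6947
= 601.0476 Nm


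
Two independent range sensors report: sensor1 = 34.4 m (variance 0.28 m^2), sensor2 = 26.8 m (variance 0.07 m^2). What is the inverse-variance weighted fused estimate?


w1 = (1/var1) / (1/var1 + 1/var2)
   = 3.5714 / (3.5714 + 14.2857) = 0.2
w2 = 1 - w1 = 0.8
fused = w1*s1 + w2*s2 = 6.88 + 21.44
= 28.32 m


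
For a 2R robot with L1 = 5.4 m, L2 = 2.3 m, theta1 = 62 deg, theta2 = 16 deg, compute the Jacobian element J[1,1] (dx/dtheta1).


J[1,1] = -L1*sin(t1) - L2*sin(t1+t2)
= -5.4*sin(62) - 2.3*sin(78)
= -7.0177


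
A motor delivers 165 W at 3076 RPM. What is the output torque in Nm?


omega = 3076 * 2*pi/60 = 322.118 rad/s
tau = P / omega = 165 / 322.118
= 0.5122 Nm


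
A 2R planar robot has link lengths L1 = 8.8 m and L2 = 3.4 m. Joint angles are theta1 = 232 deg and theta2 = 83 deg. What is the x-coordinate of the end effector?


Convert angles to radians: theta1 = 4.0492, theta2 = 1.4486
x = L1*cos(theta1) + L2*cos(theta1+theta2)
x = -5.4178 + 2.4042
x = -3.0137


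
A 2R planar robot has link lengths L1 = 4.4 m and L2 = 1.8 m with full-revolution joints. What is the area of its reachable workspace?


r_max = L1 + L2 = 6.2 m
r_min = |L1 - L2| = 2.6 m
Area = pi*(r_max^2 - r_min^2)
= pi*(38.44 - 6.76)
= pi * 31.68
= 99.5257 m^2


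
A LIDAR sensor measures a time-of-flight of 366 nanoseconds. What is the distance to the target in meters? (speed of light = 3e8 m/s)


tof = 366 ns = 3.66e-07 s
dist = c * tof / 2
= 3e8 * 3.66e-07 / 2
= 54.9 m


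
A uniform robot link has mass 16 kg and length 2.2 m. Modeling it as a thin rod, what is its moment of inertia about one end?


I = (1/3) * m * L^2
= (1/3) * 16 * 2.2^2
= 0.333333 * 16 * 4.84
= 25.8133 kg*m^2


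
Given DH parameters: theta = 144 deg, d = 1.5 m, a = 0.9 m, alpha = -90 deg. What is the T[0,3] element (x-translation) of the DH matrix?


T[0,3] = a * cos(theta)
= 0.9 * cos(144 deg)
= 0.9 * -0.809
= -0.7281


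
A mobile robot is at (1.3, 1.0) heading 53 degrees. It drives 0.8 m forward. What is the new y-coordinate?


y_new = y0 + d*sin(theta)
= 1.0 + 0.8*sin(53)
= 1.0 + 0.6389
= 1.6389


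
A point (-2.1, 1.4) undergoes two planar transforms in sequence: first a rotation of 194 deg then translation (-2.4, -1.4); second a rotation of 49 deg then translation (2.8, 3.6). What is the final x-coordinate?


After transform 1:
x1 = cos(194)*-2.1 - sin(194)*1.4 + -2.4 = -0.0237
y1 = sin(194)*-2.1 + cos(194)*1.4 + -1.4 = -2.2504
After transform 2:
x2 = cos(49)*-0.0237 - sin(49)*-2.2504 + 2.8
= 4.4828


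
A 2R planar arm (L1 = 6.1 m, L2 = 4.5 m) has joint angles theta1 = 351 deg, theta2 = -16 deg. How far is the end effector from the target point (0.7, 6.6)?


End effector via forward kinematics:
x = L1*cos(t1) + L2*cos(t1+t2) = 10.1033
y = L1*sin(t1) + L2*sin(t1+t2) = -2.856
Distance to target:
d = sqrt((0.7 - 10.1033)^2 + (6.6 - -2.856)^2)
= sqrt(88.4217 + 89.4165)
= 13.3356 m


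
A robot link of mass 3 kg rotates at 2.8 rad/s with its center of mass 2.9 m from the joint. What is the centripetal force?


F = m * omega^2 * r
= 3 * 2.8^2 * 2.9
= 3 * 7.84 * 2.9
= 68.208 N


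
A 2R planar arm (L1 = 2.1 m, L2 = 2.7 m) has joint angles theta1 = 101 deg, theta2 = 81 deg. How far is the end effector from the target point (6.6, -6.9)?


End effector via forward kinematics:
x = L1*cos(t1) + L2*cos(t1+t2) = -3.0991
y = L1*sin(t1) + L2*sin(t1+t2) = 1.9672
Distance to target:
d = sqrt((6.6 - -3.0991)^2 + (-6.9 - 1.9672)^2)
= sqrt(94.0717 + 78.627)
= 13.1415 m


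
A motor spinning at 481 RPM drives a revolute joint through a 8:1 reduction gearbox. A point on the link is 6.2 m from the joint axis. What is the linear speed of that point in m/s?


omega_motor = 481 * 2*pi/60 = 50.3702 rad/s
omega_joint = omega_motor / 8 = 6.2963 rad/s
v = omega_joint * r = 6.2963 * 6.2
= 39.0369 m/s


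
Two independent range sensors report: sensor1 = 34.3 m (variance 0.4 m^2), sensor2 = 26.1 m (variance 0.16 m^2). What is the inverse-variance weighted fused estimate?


w1 = (1/var1) / (1/var1 + 1/var2)
   = 2.5 / (2.5 + 6.25) = 0.2857
w2 = 1 - w1 = 0.7143
fused = w1*s1 + w2*s2 = 9.8 + 18.6429
= 28.4429 m


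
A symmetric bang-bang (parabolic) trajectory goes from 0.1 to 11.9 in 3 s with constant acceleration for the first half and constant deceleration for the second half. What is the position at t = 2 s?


Symmetric rest-to-rest: each phase covers (pf-p0)/2 in time T/2. 0.5*a*(T/2)^2 = (pf-p0)/2 => a = 4*(pf-p0)/T^2
a = 4*(11.9-0.1)/3^2 = 5.2444
t = 2 is in the deceleration phase (t > T/2).
p = pf - 0.5*a*(T-t)^2 = 11.9 - 0.5*5.2444*1^2
= 9.2778


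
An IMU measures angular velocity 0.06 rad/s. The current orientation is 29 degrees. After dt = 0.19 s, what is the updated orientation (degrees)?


delta_theta = w * dt = 0.06 * 0.19 = 0.0114 rad
= 0.6532 deg
theta_new = 29 + 0.6532 = 29.6532 deg


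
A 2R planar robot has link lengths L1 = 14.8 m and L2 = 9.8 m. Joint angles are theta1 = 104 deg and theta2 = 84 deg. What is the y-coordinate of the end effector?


Convert angles to radians: theta1 = 1.8151, theta2 = 1.4661
y = L1*sin(theta1) + L2*sin(theta1+theta2)
y = 14.3604 + -1.3639
y = 12.9965


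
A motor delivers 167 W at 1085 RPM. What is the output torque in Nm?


omega = 1085 * 2*pi/60 = 113.6209 rad/s
tau = P / omega = 167 / 113.6209
= 1.4698 Nm


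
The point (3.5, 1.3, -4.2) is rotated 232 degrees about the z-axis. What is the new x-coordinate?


Rotation about z-axis: x' = x*cos(theta) - y*sin(theta)
= 3.5 * -0.6157 - 1.3 * -0.788
= -1.1304


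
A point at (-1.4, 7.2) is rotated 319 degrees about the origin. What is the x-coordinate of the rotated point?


x' = x*cos(theta) - y*sin(theta)
cos(319 deg) = 0.7547, sin(319 deg) = -0.6561
x' = -1.4 * 0.7547 - 7.2 * -0.6561
= -1.0566 - -4.7236
= 3.667


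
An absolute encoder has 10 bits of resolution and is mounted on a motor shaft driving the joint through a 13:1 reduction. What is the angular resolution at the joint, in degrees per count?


counts = 2^10 = 1024
effective counts at joint = 1024 * 13 = 13312
resolution = 360 / 13312
= 0.027 deg/count


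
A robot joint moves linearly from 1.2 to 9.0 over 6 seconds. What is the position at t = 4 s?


s = t/T = 4/6 = 0.6667
p(t) = p0 + (pf-p0)*s
= 1.2 + (9.0 - 1.2) * 0.6667
= 6.4


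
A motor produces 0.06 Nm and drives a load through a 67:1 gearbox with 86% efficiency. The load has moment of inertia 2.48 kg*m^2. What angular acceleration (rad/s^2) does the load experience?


tau_out = tau_motor * N * eta
= 0.06 * 67 * 0.86 = 3.4572 Nm
alpha = tau_out / I = 3.4572 / 2.48
= 1.394 rad/s^2


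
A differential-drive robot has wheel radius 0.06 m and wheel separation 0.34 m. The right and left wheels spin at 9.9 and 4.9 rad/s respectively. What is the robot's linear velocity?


vR = r*wR = 0.06*9.9 = 0.594 m/s
vL = r*wL = 0.06*4.9 = 0.294 m/s
v = (vR+vL)/2 = 0.444 m/s
omega = (vR-vL)/L = 0.8824 rad/s
linear velocity = 0.444 m/s


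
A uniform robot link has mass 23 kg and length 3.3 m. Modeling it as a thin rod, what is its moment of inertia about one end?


I = (1/3) * m * L^2
= (1/3) * 23 * 3.3^2
= 0.333333 * 23 * 10.89
= 83.49 kg*m^2


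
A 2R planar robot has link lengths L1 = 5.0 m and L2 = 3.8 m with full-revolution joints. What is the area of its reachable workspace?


r_max = L1 + L2 = 8.8 m
r_min = |L1 - L2| = 1.2 m
Area = pi*(r_max^2 - r_min^2)
= pi*(77.44 - 1.44)
= pi * 76.0
= 238.761 m^2


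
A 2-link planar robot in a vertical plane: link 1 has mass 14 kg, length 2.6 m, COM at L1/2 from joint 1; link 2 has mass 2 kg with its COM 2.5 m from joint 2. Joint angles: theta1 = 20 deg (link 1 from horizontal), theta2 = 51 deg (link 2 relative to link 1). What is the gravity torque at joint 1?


Horizontal distance from joint 1 to link-1 COM:
  x_c1 = (L1/2)*cos(t1) = 1.3 * 0.9397 = 1.2216 m
Horizontal distance from joint 1 to link-2 COM:
  x_c2 = L1*cos(t1) + Lc2*cos(t1+t2)
       = 2.6*0.9397 + 2.5*0.3256 = 3.2571 m
tau1 = m1*g*x_c1 + m2*g*x_c2
     = 14*9.81*1.2216 + 2*9.81*3.2571
     = 167.7746 + 63.9047
     = 231.6793 Nm


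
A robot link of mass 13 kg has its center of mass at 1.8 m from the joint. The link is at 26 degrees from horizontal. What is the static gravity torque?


tau = m*g*L*cos(angle)
= 13 * 9.81 * 1.8 * cos(26 deg)
= 13 * 9.81 * 1.8 * 0.8988
= 206.3218 Nm


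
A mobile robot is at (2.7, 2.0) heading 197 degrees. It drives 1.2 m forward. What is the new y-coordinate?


y_new = y0 + d*sin(theta)
= 2.0 + 1.2*sin(197)
= 2.0 + -0.3508
= 1.6492


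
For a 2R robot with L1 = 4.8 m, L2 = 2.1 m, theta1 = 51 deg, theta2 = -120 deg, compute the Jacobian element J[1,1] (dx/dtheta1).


J[1,1] = -L1*sin(t1) - L2*sin(t1+t2)
= -4.8*sin(51) - 2.1*sin(-69)
= -1.7698


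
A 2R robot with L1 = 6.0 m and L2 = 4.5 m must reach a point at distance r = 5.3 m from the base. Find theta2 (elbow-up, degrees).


cos(theta2) = (r^2 - L1^2 - L2^2) / (2*L1*L2)
cos(theta2) = (28.09 - 36.0 - 20.25) / 54.0
cos(theta2) = -0.521481
theta2 = 121.4317 degrees


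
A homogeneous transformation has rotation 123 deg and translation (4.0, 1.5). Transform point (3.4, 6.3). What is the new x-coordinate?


x' = cos(theta)*px - sin(theta)*py + tx
= -0.5446*3.4 - 0.8387*6.3 + 4.0
= -3.1354


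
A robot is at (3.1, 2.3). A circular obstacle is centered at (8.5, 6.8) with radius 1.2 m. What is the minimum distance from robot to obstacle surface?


center_dist = sqrt((3.1-8.5)^2 + (2.3-6.8)^2)
= sqrt(29.16 + 20.25)
= 7.0292
min_dist = center_dist - radius = 7.0292 - 1.2 = 5.8292 m


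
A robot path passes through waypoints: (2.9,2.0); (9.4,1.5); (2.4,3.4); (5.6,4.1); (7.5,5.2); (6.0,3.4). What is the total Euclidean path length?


Segment lengths:
  seg1 = sqrt((6.5)^2 + (-0.5)^2) = 6.5192
  seg2 = sqrt((-7.0)^2 + (1.9)^2) = 7.2533
  seg3 = sqrt((3.2)^2 + (0.7)^2) = 3.2757
  seg4 = sqrt((1.9)^2 + (1.1)^2) = 2.1954
  seg5 = sqrt((-1.5)^2 + (-1.8)^2) = 2.3431
Total = 21.5867


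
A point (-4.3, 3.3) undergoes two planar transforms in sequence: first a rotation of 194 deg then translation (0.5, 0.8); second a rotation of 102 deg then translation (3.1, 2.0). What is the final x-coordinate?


After transform 1:
x1 = cos(194)*-4.3 - sin(194)*3.3 + 0.5 = 5.4706
y1 = sin(194)*-4.3 + cos(194)*3.3 + 0.8 = -1.3617
After transform 2:
x2 = cos(102)*5.4706 - sin(102)*-1.3617 + 3.1
= 3.2946


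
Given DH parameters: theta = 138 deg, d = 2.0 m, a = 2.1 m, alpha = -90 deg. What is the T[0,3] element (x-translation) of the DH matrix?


T[0,3] = a * cos(theta)
= 2.1 * cos(138 deg)
= 2.1 * -0.7431
= -1.5606


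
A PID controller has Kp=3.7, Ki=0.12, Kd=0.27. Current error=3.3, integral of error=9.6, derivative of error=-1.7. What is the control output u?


u = Kp*e + Ki*int(e) + Kd*de/dt
= 3.7*3.3 + 0.12*9.6 + 0.27*(-1.7)
= 12.21 + 1.152 + -0.459
= 12.903


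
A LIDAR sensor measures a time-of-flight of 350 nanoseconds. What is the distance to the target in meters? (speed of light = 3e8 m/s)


tof = 350 ns = 3.5e-07 s
dist = c * tof / 2
= 3e8 * 3.5e-07 / 2
= 52.5 m


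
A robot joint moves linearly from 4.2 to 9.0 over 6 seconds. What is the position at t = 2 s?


s = t/T = 2/6 = 0.3333
p(t) = p0 + (pf-p0)*s
= 4.2 + (9.0 - 4.2) * 0.3333
= 5.8


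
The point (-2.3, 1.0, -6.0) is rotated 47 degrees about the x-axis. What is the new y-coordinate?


Rotation about x-axis: y' = y*cos(theta) - z*sin(theta)
= 1.0 * 0.682 - -6.0 * 0.7314
= 5.0701


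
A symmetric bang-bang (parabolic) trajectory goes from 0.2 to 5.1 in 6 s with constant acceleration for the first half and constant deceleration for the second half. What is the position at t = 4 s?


Symmetric rest-to-rest: each phase covers (pf-p0)/2 in time T/2. 0.5*a*(T/2)^2 = (pf-p0)/2 => a = 4*(pf-p0)/T^2
a = 4*(5.1-0.2)/6^2 = 0.5444
t = 4 is in the deceleration phase (t > T/2).
p = pf - 0.5*a*(T-t)^2 = 5.1 - 0.5*0.5444*2^2
= 4.0111


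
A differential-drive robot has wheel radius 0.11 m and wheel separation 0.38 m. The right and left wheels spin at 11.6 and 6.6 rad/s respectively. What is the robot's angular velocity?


vR = r*wR = 0.11*11.6 = 1.276 m/s
vL = r*wL = 0.11*6.6 = 0.726 m/s
v = (vR+vL)/2 = 1.001 m/s
omega = (vR-vL)/L = 1.4474 rad/s
angular velocity = 1.4474 rad/s


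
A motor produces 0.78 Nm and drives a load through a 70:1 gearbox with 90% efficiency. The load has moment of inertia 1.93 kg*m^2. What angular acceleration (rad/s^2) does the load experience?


tau_out = tau_motor * N * eta
= 0.78 * 70 * 0.9 = 49.14 Nm
alpha = tau_out / I = 49.14 / 1.93
= 25.4611 rad/s^2


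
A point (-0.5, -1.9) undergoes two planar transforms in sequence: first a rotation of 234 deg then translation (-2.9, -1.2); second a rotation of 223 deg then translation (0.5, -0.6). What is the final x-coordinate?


After transform 1:
x1 = cos(234)*-0.5 - sin(234)*-1.9 + -2.9 = -4.1432
y1 = sin(234)*-0.5 + cos(234)*-1.9 + -1.2 = 0.3213
After transform 2:
x2 = cos(223)*-4.1432 - sin(223)*0.3213 + 0.5
= 3.7493


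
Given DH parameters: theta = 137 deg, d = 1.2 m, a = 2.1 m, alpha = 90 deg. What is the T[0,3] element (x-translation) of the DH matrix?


T[0,3] = a * cos(theta)
= 2.1 * cos(137 deg)
= 2.1 * -0.7314
= -1.5358


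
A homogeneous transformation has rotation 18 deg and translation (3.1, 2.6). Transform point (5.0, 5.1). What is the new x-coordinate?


x' = cos(theta)*px - sin(theta)*py + tx
= 0.9511*5.0 - 0.309*5.1 + 3.1
= 6.2793


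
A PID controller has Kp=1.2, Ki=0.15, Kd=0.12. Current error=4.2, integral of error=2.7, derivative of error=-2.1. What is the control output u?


u = Kp*e + Ki*int(e) + Kd*de/dt
= 1.2*4.2 + 0.15*2.7 + 0.12*(-2.1)
= 5.04 + 0.405 + -0.252
= 5.193


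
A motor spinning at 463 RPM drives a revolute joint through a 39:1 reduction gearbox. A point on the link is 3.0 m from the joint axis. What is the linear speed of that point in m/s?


omega_motor = 463 * 2*pi/60 = 48.4852 rad/s
omega_joint = omega_motor / 39 = 1.2432 rad/s
v = omega_joint * r = 1.2432 * 3.0
= 3.7296 m/s


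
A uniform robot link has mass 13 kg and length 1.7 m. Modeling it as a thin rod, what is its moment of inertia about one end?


I = (1/3) * m * L^2
= (1/3) * 13 * 1.7^2
= 0.333333 * 13 * 2.89
= 12.5233 kg*m^2


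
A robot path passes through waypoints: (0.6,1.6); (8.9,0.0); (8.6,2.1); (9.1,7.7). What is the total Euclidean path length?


Segment lengths:
  seg1 = sqrt((8.3)^2 + (-1.6)^2) = 8.4528
  seg2 = sqrt((-0.3)^2 + (2.1)^2) = 2.1213
  seg3 = sqrt((0.5)^2 + (5.6)^2) = 5.6223
Total = 16.1964


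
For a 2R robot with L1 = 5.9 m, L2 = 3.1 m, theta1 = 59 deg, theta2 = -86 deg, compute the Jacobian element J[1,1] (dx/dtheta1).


J[1,1] = -L1*sin(t1) - L2*sin(t1+t2)
= -5.9*sin(59) - 3.1*sin(-27)
= -3.6499


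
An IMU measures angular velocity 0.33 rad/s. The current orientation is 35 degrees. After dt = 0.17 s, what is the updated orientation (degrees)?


delta_theta = w * dt = 0.33 * 0.17 = 0.0561 rad
= 3.2143 deg
theta_new = 35 + 3.2143 = 38.2143 deg


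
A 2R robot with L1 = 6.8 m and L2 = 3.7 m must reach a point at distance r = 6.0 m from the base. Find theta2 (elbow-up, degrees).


cos(theta2) = (r^2 - L1^2 - L2^2) / (2*L1*L2)
cos(theta2) = (36.0 - 46.24 - 13.69) / 50.32
cos(theta2) = -0.475556
theta2 = 118.3956 degrees


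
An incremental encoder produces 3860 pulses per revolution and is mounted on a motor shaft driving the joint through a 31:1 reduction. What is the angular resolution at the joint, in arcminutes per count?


counts per rev = 3860
effective counts at joint = 3860 * 31 = 119660
resolution = 360*60 / 119660
= 0.1805 arcmin/count


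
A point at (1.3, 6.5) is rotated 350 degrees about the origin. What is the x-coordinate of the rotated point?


x' = x*cos(theta) - y*sin(theta)
cos(350 deg) = 0.9848, sin(350 deg) = -0.1736
x' = 1.3 * 0.9848 - 6.5 * -0.1736
= 1.2803 - -1.1287
= 2.409


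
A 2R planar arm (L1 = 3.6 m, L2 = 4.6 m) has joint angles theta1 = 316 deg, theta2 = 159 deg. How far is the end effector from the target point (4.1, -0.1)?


End effector via forward kinematics:
x = L1*cos(t1) + L2*cos(t1+t2) = 0.6456
y = L1*sin(t1) + L2*sin(t1+t2) = 1.6682
Distance to target:
d = sqrt((4.1 - 0.6456)^2 + (-0.1 - 1.6682)^2)
= sqrt(11.933 + 3.1267)
= 3.8807 m
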